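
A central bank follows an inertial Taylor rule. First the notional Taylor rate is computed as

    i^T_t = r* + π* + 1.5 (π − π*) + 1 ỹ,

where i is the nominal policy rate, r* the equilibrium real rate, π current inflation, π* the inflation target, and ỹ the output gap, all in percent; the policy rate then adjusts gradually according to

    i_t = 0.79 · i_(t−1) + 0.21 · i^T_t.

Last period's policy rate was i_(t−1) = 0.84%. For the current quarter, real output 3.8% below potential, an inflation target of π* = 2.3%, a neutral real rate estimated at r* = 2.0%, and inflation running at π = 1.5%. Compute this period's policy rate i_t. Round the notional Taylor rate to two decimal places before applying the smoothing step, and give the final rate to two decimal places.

0.52%

Output 3.8% below potential → ỹ = -3.8.
i^T_t = 2.0 + 2.3 + 1.5 × (1.5 − 2.3) + 1 × (-3.8)
   = 2.0 + 2.3 − 1.2 − 3.8 = -0.70
i_t = 0.79 × 0.84 + 0.21 × (-0.70) = 0.6636 − 0.147 = 0.52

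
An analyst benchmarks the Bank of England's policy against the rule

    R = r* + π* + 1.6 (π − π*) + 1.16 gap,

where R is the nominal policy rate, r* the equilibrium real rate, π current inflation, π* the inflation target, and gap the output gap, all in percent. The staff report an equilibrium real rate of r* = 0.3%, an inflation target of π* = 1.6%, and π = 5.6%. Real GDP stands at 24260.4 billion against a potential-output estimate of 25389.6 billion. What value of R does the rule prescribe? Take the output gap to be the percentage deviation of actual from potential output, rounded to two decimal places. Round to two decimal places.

Output gap = 100 × (24260.4 − 25389.6) / 25389.6 = -4.45%.
R = 0.30 + 1.60 + 1.6 × (5.60 − 1.60) + 1.16 × (-4.45)
   = 0.30 + 1.6 + 6.4 − 5.162 = 3.14

3.14%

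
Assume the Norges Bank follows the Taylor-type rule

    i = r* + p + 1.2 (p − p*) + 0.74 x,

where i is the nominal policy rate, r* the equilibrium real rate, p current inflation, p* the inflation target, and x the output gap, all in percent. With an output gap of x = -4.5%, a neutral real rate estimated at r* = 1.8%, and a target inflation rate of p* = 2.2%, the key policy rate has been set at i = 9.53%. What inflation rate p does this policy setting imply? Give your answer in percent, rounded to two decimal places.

Collecting p: i = r* + (1 + 1.2) p − 1.2 p* + 0.74 x
2.2 p = 9.53 − 1.8 + 1.2 × 2.2 − 0.74 × (-4.5) = 13.7
p = 13.7 / 2.2 = 6.23

6.23%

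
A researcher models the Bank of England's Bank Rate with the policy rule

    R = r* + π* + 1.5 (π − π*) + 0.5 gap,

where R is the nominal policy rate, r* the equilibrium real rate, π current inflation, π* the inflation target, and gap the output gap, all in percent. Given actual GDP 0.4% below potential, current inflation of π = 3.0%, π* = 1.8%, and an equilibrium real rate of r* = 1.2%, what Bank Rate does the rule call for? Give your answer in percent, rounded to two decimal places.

4.60%

Output 0.4% below potential → gap = -0.4.
R = 1.2 + 1.8 + 1.5 × (3.0 − 1.8) + 0.5 × (-0.4)
   = 1.2 + 1.8 + 1.8 − 0.2 = 4.60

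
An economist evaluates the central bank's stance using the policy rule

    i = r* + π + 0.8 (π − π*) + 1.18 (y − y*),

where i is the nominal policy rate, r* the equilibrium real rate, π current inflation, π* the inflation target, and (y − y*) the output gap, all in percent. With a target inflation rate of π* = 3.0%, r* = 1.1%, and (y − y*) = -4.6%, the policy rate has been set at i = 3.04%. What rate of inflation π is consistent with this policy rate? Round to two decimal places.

Collecting π: i = r* + (1 + 0.8) π − 0.8 π* + 1.18 (y − y*)
1.8 π = 3.04 − 1.1 + 0.8 × 3.0 − 1.18 × (-4.6) = 9.768
π = 9.768 / 1.8 = 5.43

5.43%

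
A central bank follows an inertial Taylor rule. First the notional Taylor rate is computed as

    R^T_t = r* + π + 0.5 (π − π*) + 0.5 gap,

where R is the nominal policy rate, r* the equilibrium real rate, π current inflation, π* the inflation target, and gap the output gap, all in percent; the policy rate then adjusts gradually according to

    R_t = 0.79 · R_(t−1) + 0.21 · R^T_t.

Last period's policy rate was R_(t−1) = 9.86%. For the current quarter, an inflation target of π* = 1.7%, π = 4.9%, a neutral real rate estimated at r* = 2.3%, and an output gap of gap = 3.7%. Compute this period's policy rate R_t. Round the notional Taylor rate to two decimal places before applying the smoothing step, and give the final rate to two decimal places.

R^T_t = 2.3 + 4.9 + 0.5 × (4.9 − 1.7) + 0.5 × 3.7
   = 2.3 + 4.9 + 1.6 + 1.85 = 10.65
R_t = 0.79 × 9.86 + 0.21 × 10.65 = 7.7894 + 2.2365 = 10.03

10.03%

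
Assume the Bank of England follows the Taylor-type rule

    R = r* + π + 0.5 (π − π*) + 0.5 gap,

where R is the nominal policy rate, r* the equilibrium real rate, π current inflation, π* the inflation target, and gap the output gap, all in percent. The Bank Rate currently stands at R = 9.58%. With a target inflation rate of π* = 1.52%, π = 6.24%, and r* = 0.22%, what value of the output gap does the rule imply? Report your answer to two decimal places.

1.52%

0.5 gap = 9.58 − 0.22 − 6.24 − 0.5 × (6.24 − 1.52) = 0.76
gap = 0.76 / 0.5 = 1.52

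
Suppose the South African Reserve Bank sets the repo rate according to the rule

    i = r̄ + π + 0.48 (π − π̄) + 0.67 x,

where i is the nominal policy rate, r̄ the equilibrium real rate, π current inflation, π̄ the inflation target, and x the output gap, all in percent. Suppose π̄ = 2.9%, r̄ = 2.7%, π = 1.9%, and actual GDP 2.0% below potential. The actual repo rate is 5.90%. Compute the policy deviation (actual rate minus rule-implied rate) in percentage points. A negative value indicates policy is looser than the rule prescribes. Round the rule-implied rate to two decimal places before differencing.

3.12 pp

Output 2.0% below potential → x = -2.0.
i = 2.7 + 1.9 + 0.48 × (1.9 − 2.9) + 0.67 × (-2.0)
   = 2.7 + 1.9 − 0.48 − 1.34 = 2.78
Deviation = 5.90 − 2.78 = 3.12 pp.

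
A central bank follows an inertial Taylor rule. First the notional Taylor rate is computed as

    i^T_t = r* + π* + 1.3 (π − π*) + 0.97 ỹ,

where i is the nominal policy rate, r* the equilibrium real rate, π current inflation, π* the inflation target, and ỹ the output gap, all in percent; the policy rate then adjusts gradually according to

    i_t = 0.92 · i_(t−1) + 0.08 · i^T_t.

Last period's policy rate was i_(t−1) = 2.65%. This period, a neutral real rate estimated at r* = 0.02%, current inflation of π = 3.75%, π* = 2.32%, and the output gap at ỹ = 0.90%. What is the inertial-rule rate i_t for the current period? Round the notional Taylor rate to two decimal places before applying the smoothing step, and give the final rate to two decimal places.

i^T_t = 0.02 + 2.32 + 1.3 × (3.75 − 2.32) + 0.97 × 0.90
   = 0.02 + 2.32 + 1.859 + 0.873 = 5.07
i_t = 0.92 × 2.65 + 0.08 × 5.07 = 2.438 + 0.4056 = 2.84

2.84%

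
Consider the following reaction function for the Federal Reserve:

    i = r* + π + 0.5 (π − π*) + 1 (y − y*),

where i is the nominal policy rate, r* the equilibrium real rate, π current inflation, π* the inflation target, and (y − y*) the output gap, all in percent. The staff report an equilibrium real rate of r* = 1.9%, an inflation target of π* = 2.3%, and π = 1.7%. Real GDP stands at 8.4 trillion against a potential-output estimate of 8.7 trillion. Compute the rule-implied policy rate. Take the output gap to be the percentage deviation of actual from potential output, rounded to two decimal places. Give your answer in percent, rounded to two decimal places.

Output gap = 100 × (8.4 − 8.7) / 8.7 = -3.45%.
i = 1.90 + 1.70 + 0.5 × (1.70 − 2.30) + 1 × (-3.45)
   = 1.90 + 1.7 − 0.3 − 3.45 = -0.15

-0.15%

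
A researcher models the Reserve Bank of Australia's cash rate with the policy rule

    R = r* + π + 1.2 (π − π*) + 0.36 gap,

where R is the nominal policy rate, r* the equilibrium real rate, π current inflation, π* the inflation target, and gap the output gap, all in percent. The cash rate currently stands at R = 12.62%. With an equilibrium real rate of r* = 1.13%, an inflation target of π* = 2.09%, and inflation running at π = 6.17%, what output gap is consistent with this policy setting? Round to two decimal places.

0.36 gap = 12.62 − 1.13 − 6.17 − 1.2 × (6.17 − 2.09) = 0.424
gap = 0.424 / 0.36 = 1.18

1.18%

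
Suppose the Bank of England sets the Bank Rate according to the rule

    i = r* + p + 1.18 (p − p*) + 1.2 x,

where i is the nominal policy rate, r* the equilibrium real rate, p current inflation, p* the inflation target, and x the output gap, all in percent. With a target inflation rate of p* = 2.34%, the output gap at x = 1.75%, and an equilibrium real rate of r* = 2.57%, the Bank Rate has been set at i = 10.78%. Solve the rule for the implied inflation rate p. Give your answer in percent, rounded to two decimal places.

4.07%

Collecting p: i = r* + (1 + 1.18) p − 1.18 p* + 1.2 x
2.18 p = 10.78 − 2.57 + 1.18 × 2.34 − 1.2 × 1.75 = 8.8712
p = 8.8712 / 2.18 = 4.07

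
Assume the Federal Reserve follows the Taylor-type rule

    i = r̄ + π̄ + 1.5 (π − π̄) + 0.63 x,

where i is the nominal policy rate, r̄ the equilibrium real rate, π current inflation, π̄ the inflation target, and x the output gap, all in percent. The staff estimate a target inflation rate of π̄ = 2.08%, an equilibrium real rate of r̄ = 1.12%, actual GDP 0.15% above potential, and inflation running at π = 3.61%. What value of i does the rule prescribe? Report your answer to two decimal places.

5.59%

Output 0.15% above potential → x = 0.15.
i = 1.12 + 2.08 + 1.5 × (3.61 − 2.08) + 0.63 × 0.15
   = 1.12 + 2.08 + 2.295 + 0.0945 = 5.59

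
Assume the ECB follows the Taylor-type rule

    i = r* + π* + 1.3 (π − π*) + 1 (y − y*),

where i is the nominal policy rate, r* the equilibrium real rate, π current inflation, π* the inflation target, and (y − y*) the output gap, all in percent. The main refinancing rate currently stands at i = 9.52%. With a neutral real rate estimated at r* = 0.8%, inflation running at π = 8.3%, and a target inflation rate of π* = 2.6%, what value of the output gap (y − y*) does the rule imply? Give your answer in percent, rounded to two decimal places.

-1.29%

1 (y − y*) = 9.52 − 0.8 − 2.6 − 1.3 × (8.3 − 2.6) = -1.29
(y − y*) = -1.29 / 1 = -1.29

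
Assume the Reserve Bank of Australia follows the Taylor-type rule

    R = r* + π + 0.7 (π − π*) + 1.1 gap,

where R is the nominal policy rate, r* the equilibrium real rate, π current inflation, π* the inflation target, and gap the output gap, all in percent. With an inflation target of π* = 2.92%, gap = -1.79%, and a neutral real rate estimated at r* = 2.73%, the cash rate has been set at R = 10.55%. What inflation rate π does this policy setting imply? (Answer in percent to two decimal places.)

6.96%

Collecting π: R = r* + (1 + 0.7) π − 0.7 π* + 1.1 gap
1.7 π = 10.55 − 2.73 + 0.7 × 2.92 − 1.1 × (-1.79) = 11.833
π = 11.833 / 1.7 = 6.96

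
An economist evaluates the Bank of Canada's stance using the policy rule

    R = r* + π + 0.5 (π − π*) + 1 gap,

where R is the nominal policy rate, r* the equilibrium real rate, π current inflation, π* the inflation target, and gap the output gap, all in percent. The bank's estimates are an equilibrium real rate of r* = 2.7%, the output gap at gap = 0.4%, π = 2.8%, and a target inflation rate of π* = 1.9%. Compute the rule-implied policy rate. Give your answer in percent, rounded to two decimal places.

6.35%

R = 2.7 + 2.8 + 0.5 × (2.8 − 1.9) + 1 × 0.4
   = 2.7 + 2.8 + 0.45 + 0.4 = 6.35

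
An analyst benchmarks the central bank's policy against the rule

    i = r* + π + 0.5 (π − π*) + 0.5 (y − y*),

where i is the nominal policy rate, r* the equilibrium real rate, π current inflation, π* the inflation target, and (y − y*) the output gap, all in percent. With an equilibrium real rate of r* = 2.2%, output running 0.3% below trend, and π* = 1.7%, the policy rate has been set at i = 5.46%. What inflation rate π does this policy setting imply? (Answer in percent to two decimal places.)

2.84%

Output 0.3% below potential → (y − y*) = -0.3.
Collecting π: i = r* + (1 + 0.5) π − 0.5 π* + 0.5 (y − y*)
1.5 π = 5.46 − 2.2 + 0.5 × 1.7 − 0.5 × (-0.3) = 4.26
π = 4.26 / 1.5 = 2.84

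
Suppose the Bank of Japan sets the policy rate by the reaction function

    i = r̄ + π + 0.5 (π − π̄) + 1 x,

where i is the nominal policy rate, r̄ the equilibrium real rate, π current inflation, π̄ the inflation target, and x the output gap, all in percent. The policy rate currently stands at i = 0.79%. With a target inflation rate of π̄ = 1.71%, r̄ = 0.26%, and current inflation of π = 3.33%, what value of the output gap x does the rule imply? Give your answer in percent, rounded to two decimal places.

-3.61%

1 x = 0.79 − 0.26 − 3.33 − 0.5 × (3.33 − 1.71) = -3.61
x = -3.61 / 1 = -3.61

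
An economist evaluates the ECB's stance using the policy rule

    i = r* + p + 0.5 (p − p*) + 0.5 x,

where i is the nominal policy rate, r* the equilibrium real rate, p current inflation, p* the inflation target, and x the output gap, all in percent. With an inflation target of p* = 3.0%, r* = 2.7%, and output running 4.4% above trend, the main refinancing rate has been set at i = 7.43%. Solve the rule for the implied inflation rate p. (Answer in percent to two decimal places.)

Output 4.4% above potential → x = 4.4.
Collecting p: i = r* + (1 + 0.5) p − 0.5 p* + 0.5 x
1.5 p = 7.43 − 2.7 + 0.5 × 3.0 − 0.5 × 4.4 = 4.03
p = 4.03 / 1.5 = 2.69

2.69%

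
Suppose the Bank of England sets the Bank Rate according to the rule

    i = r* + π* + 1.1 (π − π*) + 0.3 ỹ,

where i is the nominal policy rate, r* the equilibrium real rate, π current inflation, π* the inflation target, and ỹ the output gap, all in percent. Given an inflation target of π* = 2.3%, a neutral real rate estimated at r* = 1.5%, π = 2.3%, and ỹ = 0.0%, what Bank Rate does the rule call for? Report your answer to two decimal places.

3.80%

i = 1.5 + 2.3 + 1.1 × (2.3 − 2.3) + 0.3 × 0.0
   = 1.5 + 2.3 + 0 + 0 = 3.80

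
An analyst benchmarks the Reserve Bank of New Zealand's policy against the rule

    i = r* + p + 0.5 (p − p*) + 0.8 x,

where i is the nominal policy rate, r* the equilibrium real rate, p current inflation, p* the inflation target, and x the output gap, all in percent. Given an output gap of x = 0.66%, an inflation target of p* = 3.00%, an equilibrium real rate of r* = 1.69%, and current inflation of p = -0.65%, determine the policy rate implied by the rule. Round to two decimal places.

i = 1.69 + (-0.65) + 0.5 × (-0.65 − 3.00) + 0.8 × 0.66
   = 1.69 − 0.65 − 1.825 + 0.528 = -0.26

-0.26%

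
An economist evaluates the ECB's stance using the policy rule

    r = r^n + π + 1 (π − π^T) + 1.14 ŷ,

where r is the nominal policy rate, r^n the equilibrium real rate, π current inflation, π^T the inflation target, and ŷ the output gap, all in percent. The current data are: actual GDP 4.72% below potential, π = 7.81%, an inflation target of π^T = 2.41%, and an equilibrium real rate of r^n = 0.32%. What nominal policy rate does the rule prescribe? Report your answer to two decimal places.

8.15%

Output 4.72% below potential → ŷ = -4.72.
r = 0.32 + 7.81 + 1 × (7.81 − 2.41) + 1.14 × (-4.72)
   = 0.32 + 7.81 + 5.4 − 5.3808 = 8.15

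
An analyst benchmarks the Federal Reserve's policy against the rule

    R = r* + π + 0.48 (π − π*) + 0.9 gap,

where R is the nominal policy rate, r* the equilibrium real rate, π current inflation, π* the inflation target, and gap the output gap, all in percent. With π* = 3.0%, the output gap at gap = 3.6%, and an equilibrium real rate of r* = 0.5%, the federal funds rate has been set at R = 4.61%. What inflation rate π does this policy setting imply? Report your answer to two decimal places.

Collecting π: R = r* + (1 + 0.48) π − 0.48 π* + 0.9 gap
1.48 π = 4.61 − 0.5 + 0.48 × 3.0 − 0.9 × 3.6 = 2.31
π = 2.31 / 1.48 = 1.56

1.56%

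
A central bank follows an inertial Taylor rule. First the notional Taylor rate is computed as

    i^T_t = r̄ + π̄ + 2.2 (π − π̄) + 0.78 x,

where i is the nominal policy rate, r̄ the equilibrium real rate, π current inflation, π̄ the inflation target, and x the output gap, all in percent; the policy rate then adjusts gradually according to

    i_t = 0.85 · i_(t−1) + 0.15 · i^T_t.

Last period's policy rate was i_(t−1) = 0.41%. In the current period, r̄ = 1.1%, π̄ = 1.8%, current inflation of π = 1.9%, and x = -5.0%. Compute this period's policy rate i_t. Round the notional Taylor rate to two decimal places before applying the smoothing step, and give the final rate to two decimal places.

i^T_t = 1.1 + 1.8 + 2.2 × (1.9 − 1.8) + 0.78 × (-5.0)
   = 1.1 + 1.8 + 0.22 − 3.9 = -0.78
i_t = 0.85 × 0.41 + 0.15 × (-0.78) = 0.3485 − 0.117 = 0.23

0.23%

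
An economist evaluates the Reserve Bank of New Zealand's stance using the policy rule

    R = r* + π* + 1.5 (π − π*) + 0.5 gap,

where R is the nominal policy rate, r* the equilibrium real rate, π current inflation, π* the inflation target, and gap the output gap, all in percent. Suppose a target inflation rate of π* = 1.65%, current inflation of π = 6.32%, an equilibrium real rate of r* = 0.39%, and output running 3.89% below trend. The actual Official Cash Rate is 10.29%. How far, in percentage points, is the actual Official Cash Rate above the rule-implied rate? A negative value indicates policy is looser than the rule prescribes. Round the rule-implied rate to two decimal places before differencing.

Output 3.89% below potential → gap = -3.89.
R = 0.39 + 1.65 + 1.5 × (6.32 − 1.65) + 0.5 × (-3.89)
   = 0.39 + 1.65 + 7.005 − 1.945 = 7.10
Deviation = 10.29 − 7.10 = 3.19 pp.

3.19 pp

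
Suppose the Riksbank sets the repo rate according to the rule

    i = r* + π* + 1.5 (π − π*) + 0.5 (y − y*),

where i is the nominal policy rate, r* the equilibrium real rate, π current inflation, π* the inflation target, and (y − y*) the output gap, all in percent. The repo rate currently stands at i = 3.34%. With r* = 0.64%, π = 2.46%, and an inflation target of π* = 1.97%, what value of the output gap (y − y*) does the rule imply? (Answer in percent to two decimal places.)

-0.01%

0.5 (y − y*) = 3.34 − 0.64 − 1.97 − 1.5 × (2.46 − 1.97) = -0.005
(y − y*) = -0.005 / 0.5 = -0.01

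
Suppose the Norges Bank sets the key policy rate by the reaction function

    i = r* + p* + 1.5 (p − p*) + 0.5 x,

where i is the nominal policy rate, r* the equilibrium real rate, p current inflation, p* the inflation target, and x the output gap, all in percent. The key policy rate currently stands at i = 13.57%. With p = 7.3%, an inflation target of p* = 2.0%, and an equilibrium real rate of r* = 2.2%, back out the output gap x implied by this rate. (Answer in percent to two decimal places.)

0.5 x = 13.57 − 2.2 − 2.0 − 1.5 × (7.3 − 2.0) = 1.42
x = 1.42 / 0.5 = 2.84

2.84%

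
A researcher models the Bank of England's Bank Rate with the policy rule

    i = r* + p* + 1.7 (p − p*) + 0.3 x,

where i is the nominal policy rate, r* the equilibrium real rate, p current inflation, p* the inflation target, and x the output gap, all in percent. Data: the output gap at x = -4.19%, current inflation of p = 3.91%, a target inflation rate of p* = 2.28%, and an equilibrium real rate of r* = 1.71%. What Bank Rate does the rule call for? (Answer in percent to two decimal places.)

5.50%

i = 1.71 + 2.28 + 1.7 × (3.91 − 2.28) + 0.3 × (-4.19)
   = 1.71 + 2.28 + 2.771 − 1.257 = 5.50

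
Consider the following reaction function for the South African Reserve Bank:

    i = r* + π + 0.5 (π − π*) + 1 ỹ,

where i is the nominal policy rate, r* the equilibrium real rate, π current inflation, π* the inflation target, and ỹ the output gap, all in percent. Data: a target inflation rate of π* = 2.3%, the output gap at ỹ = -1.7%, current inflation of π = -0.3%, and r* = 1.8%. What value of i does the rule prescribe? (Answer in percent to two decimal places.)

i = 1.8 + (-0.3) + 0.5 × (-0.3 − 2.3) + 1 × (-1.7)
   = 1.8 − 0.3 − 1.3 − 1.7 = -1.50

-1.50%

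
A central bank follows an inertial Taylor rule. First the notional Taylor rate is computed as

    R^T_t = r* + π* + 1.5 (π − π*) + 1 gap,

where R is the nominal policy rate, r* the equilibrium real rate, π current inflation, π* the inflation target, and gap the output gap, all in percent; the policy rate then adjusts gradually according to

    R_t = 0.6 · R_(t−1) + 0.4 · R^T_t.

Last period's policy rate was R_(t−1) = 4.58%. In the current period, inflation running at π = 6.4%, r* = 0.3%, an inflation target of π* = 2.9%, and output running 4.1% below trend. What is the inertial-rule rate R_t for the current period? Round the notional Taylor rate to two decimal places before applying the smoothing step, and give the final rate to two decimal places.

4.49%

Output 4.1% below potential → gap = -4.1.
R^T_t = 0.3 + 2.9 + 1.5 × (6.4 − 2.9) + 1 × (-4.1)
   = 0.3 + 2.9 + 5.25 − 4.1 = 4.35
R_t = 0.6 × 4.58 + 0.4 × 4.35 = 2.748 + 1.74 = 4.49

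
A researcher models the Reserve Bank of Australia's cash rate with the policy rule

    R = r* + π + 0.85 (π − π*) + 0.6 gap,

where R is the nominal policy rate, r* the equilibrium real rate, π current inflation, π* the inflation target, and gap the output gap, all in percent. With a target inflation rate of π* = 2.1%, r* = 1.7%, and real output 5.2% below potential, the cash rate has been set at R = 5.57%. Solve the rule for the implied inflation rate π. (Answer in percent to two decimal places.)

4.74%

Output 5.2% below potential → gap = -5.2.
Collecting π: R = r* + (1 + 0.85) π − 0.85 π* + 0.6 gap
1.85 π = 5.57 − 1.7 + 0.85 × 2.1 − 0.6 × (-5.2) = 8.775
π = 8.775 / 1.85 = 4.74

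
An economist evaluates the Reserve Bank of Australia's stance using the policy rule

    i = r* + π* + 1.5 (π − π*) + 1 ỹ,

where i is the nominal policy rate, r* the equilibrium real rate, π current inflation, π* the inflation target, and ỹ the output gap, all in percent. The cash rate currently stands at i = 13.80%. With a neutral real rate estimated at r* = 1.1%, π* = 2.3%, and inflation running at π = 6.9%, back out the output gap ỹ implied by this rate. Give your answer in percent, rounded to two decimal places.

1 ỹ = 13.80 − 1.1 − 2.3 − 1.5 × (6.9 − 2.3) = 3.5
ỹ = 3.5 / 1 = 3.50

3.50%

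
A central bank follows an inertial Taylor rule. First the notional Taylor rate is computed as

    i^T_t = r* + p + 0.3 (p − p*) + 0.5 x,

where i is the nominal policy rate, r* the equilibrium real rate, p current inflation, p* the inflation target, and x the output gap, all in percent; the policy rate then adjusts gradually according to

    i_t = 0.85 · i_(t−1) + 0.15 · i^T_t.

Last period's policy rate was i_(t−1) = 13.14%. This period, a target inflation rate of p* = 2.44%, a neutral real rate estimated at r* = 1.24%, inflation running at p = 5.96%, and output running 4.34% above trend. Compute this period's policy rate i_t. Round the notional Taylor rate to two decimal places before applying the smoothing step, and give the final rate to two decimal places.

Output 4.34% above potential → x = 4.34.
i^T_t = 1.24 + 5.96 + 0.3 × (5.96 − 2.44) + 0.5 × 4.34
   = 1.24 + 5.96 + 1.056 + 2.17 = 10.43
i_t = 0.85 × 13.14 + 0.15 × 10.43 = 11.169 + 1.5645 = 12.73

12.73%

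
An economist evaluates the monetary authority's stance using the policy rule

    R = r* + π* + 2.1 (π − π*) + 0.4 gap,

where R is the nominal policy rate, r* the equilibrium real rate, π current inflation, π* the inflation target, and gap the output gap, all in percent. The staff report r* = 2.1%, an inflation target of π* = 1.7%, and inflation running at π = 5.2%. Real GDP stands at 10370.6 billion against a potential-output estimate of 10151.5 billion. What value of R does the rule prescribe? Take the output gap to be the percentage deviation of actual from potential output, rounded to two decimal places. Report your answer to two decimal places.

Output gap = 100 × (10370.6 − 10151.5) / 10151.5 = 2.16%.
R = 2.10 + 1.70 + 2.1 × (5.20 − 1.70) + 0.4 × 2.16
   = 2.10 + 1.7 + 7.35 + 0.864 = 12.01

12.01%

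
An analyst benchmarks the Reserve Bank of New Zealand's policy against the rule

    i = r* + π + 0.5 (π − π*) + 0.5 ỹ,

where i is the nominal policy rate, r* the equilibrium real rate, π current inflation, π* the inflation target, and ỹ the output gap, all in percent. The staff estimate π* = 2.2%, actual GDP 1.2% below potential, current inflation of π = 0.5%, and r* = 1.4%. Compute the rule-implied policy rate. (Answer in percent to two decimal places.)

0.45%

Output 1.2% below potential → ỹ = -1.2.
i = 1.4 + 0.5 + 0.5 × (0.5 − 2.2) + 0.5 × (-1.2)
   = 1.4 + 0.5 − 0.85 − 0.6 = 0.45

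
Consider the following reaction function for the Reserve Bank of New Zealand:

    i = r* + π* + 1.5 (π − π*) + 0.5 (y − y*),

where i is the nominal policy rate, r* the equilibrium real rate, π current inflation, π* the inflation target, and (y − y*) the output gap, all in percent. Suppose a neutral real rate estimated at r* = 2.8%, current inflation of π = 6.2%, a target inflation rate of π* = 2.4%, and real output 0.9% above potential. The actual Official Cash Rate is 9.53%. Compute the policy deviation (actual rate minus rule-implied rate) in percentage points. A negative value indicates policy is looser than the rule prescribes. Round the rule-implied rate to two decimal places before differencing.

Output 0.9% above potential → (y − y*) = 0.9.
i = 2.8 + 2.4 + 1.5 × (6.2 − 2.4) + 0.5 × 0.9
   = 2.8 + 2.4 + 5.7 + 0.45 = 11.35
Deviation = 9.53 − 11.35 = -1.82 pp.

-1.82 pp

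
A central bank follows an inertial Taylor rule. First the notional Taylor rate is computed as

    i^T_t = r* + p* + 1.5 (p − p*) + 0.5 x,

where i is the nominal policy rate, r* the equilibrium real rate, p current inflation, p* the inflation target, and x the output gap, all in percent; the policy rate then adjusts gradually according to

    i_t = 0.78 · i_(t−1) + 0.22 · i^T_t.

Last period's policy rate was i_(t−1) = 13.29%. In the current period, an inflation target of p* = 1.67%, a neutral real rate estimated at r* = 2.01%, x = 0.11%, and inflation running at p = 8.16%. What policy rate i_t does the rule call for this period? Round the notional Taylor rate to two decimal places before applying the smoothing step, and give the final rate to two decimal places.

i^T_t = 2.01 + 1.67 + 1.5 × (8.16 − 1.67) + 0.5 × 0.11
   = 2.01 + 1.67 + 9.735 + 0.055 = 13.47
i_t = 0.78 × 13.29 + 0.22 × 13.47 = 10.3662 + 2.9634 = 13.33

13.33%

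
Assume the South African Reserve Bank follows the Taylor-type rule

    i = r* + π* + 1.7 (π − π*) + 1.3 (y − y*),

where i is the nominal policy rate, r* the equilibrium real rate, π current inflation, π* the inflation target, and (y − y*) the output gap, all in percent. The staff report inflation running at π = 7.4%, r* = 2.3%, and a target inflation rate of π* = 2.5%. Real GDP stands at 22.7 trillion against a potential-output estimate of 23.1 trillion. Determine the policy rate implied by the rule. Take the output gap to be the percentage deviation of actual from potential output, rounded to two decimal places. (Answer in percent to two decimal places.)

10.88%

Output gap = 100 × (22.7 − 23.1) / 23.1 = -1.73%.
i = 2.30 + 2.50 + 1.7 × (7.40 − 2.50) + 1.3 × (-1.73)
   = 2.30 + 2.5 + 8.33 − 2.249 = 10.88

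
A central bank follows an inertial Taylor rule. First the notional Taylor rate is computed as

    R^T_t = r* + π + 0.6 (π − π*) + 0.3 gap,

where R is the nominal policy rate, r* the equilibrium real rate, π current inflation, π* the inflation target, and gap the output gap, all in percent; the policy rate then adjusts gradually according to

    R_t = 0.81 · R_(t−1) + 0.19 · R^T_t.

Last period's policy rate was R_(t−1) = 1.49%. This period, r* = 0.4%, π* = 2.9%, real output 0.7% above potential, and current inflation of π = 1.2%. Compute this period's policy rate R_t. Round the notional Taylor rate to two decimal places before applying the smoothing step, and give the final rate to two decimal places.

Output 0.7% above potential → gap = 0.7.
R^T_t = 0.4 + 1.2 + 0.6 × (1.2 − 2.9) + 0.3 × 0.7
   = 0.4 + 1.2 − 1.02 + 0.21 = 0.79
R_t = 0.81 × 1.49 + 0.19 × 0.79 = 1.2069 + 0.1501 = 1.36

1.36%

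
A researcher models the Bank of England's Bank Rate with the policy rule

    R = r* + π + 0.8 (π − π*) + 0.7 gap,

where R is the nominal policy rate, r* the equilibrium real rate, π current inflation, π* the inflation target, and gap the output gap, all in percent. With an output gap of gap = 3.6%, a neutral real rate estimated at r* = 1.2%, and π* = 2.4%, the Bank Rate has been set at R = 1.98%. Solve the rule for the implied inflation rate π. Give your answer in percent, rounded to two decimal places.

0.10%

Collecting π: R = r* + (1 + 0.8) π − 0.8 π* + 0.7 gap
1.8 π = 1.98 − 1.2 + 0.8 × 2.4 − 0.7 × 3.6 = 0.18
π = 0.18 / 1.8 = 0.10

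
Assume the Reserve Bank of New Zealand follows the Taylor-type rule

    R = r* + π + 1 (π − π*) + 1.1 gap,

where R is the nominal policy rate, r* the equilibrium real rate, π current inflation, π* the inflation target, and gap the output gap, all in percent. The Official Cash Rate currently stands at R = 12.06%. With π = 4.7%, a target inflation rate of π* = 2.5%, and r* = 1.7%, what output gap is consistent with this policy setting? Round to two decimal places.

1.1 gap = 12.06 − 1.7 − 4.7 − 1 × (4.7 − 2.5) = 3.46
gap = 3.46 / 1.1 = 3.15

3.15%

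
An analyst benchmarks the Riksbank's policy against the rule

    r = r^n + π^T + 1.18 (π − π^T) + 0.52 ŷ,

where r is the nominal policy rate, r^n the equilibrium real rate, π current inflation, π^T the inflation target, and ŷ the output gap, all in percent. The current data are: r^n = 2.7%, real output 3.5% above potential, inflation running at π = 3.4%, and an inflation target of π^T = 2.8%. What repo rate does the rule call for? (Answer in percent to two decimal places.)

8.03%

Output 3.5% above potential → ŷ = 3.5.
r = 2.7 + 2.8 + 1.18 × (3.4 − 2.8) + 0.52 × 3.5
   = 2.7 + 2.8 + 0.708 + 1.82 = 8.03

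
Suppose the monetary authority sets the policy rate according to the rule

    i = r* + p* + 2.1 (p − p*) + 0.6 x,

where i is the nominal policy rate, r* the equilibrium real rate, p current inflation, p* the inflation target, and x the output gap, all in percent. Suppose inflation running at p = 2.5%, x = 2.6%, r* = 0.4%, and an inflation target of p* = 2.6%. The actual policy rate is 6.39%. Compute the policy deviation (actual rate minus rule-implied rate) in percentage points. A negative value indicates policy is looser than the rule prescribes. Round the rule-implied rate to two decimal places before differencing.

i = 0.4 + 2.6 + 2.1 × (2.5 − 2.6) + 0.6 × 2.6
   = 0.4 + 2.6 − 0.21 + 1.56 = 4.35
Deviation = 6.39 − 4.35 = 2.04 pp.

2.04 pp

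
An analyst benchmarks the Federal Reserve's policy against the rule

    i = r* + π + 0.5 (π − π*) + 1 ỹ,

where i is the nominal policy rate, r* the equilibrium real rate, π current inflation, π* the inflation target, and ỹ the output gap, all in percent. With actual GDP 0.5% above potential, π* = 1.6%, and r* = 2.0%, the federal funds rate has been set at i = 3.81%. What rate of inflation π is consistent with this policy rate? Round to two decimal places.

1.41%

Output 0.5% above potential → ỹ = 0.5.
Collecting π: i = r* + (1 + 0.5) π − 0.5 π* + 1 ỹ
1.5 π = 3.81 − 2.0 + 0.5 × 1.6 − 1 × 0.5 = 2.11
π = 2.11 / 1.5 = 1.41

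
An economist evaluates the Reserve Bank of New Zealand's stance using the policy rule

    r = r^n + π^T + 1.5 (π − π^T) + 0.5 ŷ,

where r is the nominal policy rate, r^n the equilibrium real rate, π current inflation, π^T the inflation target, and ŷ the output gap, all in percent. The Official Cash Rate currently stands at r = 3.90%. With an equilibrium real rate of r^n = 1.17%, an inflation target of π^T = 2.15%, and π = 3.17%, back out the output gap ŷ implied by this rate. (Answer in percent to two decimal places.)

-1.90%

0.5 ŷ = 3.90 − 1.17 − 2.15 − 1.5 × (3.17 − 2.15) = -0.95
ŷ = -0.95 / 0.5 = -1.90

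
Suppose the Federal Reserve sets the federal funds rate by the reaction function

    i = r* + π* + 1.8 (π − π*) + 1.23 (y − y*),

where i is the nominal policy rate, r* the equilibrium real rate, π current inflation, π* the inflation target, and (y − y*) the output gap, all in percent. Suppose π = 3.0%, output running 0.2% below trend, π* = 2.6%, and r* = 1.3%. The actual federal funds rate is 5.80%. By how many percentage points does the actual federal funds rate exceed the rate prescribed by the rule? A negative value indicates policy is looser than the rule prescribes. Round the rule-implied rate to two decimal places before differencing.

Output 0.2% below potential → (y − y*) = -0.2.
i = 1.3 + 2.6 + 1.8 × (3.0 − 2.6) + 1.23 × (-0.2)
   = 1.3 + 2.6 + 0.72 − 0.246 = 4.37
Deviation = 5.80 − 4.37 = 1.43 pp.

1.43 pp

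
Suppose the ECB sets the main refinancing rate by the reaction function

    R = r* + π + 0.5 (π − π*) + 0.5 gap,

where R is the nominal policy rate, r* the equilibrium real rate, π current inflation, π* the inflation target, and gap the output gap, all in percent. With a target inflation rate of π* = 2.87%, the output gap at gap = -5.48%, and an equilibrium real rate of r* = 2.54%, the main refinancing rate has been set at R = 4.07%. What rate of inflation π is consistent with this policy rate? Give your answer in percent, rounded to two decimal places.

Collecting π: R = r* + (1 + 0.5) π − 0.5 π* + 0.5 gap
1.5 π = 4.07 − 2.54 + 0.5 × 2.87 − 0.5 × (-5.48) = 5.705
π = 5.705 / 1.5 = 3.80

3.80%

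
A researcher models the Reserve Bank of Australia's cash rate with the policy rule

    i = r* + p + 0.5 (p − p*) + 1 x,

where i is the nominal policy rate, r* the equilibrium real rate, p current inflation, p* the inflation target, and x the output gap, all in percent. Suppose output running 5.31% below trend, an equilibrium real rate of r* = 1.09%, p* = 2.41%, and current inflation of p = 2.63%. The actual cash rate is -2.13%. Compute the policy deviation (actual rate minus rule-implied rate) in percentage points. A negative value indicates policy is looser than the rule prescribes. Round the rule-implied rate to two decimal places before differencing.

Output 5.31% below potential → x = -5.31.
i = 1.09 + 2.63 + 0.5 × (2.63 − 2.41) + 1 × (-5.31)
   = 1.09 + 2.63 + 0.11 − 5.31 = -1.48
Deviation = -2.13 − (-1.48) = -0.65 pp.

-0.65 pp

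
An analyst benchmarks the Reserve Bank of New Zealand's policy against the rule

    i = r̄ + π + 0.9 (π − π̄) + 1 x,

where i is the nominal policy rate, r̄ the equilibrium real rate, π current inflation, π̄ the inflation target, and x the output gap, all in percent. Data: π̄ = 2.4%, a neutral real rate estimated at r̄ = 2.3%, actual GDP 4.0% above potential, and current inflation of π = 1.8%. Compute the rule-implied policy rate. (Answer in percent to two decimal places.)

7.56%

Output 4.0% above potential → x = 4.0.
i = 2.3 + 1.8 + 0.9 × (1.8 − 2.4) + 1 × 4.0
   = 2.3 + 1.8 − 0.54 + 4 = 7.56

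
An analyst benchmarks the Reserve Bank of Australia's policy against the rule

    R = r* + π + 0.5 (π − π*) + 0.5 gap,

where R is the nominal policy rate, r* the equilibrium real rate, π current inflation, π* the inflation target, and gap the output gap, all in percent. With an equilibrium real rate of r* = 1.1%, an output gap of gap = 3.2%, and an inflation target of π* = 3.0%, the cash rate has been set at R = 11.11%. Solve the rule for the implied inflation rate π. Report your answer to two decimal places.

Collecting π: R = r* + (1 + 0.5) π − 0.5 π* + 0.5 gap
1.5 π = 11.11 − 1.1 + 0.5 × 3.0 − 0.5 × 3.2 = 9.91
π = 9.91 / 1.5 = 6.61

6.61%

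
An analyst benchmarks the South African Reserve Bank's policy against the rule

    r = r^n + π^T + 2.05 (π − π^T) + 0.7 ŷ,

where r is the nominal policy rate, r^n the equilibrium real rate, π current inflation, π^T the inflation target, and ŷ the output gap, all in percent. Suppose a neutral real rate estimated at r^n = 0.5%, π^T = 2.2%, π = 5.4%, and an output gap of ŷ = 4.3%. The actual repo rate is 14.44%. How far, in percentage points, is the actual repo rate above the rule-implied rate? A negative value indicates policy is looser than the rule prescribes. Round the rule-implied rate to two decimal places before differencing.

2.17 pp

r = 0.5 + 2.2 + 2.05 × (5.4 − 2.2) + 0.7 × 4.3
   = 0.5 + 2.2 + 6.56 + 3.01 = 12.27
Deviation = 14.44 − 12.27 = 2.17 pp.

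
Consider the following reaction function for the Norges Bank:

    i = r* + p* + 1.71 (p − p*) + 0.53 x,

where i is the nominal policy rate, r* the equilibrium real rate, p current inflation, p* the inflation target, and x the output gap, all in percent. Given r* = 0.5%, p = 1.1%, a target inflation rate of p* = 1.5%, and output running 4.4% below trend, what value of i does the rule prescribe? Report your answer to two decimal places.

Output 4.4% below potential → x = -4.4.
i = 0.5 + 1.5 + 1.71 × (1.1 − 1.5) + 0.53 × (-4.4)
   = 0.5 + 1.5 − 0.684 − 2.332 = -1.02

-1.02%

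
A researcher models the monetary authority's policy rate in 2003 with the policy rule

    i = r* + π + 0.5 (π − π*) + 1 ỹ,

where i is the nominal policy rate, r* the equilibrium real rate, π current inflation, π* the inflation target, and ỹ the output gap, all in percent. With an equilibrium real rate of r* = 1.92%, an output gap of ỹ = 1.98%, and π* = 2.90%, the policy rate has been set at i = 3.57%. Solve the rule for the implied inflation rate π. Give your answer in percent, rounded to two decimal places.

Collecting π: i = r* + (1 + 0.5) π − 0.5 π* + 1 ỹ
1.5 π = 3.57 − 1.92 + 0.5 × 2.90 − 1 × 1.98 = 1.12
π = 1.12 / 1.5 = 0.75

0.75%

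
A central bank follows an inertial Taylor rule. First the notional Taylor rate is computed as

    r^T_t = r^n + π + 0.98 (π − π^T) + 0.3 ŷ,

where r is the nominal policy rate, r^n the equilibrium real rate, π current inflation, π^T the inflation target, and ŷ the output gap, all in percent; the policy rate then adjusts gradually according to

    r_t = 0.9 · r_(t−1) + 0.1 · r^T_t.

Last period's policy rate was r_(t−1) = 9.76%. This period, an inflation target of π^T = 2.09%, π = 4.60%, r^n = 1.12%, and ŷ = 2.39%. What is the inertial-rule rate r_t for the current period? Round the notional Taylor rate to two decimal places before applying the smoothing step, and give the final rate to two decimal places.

9.67%

r^T_t = 1.12 + 4.60 + 0.98 × (4.60 − 2.09) + 0.3 × 2.39
   = 1.12 + 4.6 + 2.4598 + 0.717 = 8.90
r_t = 0.9 × 9.76 + 0.1 × 8.90 = 8.784 + 0.89 = 9.67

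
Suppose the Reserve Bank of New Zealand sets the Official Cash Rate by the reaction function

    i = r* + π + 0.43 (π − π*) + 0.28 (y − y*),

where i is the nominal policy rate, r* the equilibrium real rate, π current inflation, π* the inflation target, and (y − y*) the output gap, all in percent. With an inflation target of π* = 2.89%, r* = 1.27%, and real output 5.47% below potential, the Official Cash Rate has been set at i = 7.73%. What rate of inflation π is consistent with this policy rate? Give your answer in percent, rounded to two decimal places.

6.46%

Output 5.47% below potential → (y − y*) = -5.47.
Collecting π: i = r* + (1 + 0.43) π − 0.43 π* + 0.28 (y − y*)
1.43 π = 7.73 − 1.27 + 0.43 × 2.89 − 0.28 × (-5.47) = 9.2343
π = 9.2343 / 1.43 = 6.46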